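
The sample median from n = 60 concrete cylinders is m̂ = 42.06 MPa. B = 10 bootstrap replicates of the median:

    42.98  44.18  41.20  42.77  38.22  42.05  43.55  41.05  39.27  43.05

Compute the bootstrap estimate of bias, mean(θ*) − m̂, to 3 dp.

bias = −0.228

mean(θ*) = (42.98 + 44.18 + 41.20 + 42.77 + 38.22 + 42.05 + 43.55 + 41.05 + 39.27 + 43.05) / 10 = 41.8320
bias = 41.8320 − 42.06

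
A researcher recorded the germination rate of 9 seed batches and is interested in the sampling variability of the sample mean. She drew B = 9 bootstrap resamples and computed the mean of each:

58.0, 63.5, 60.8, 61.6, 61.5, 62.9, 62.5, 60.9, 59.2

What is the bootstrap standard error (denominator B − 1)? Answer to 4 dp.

SE* = 1.7539

Bootstrap SE is the standard deviation of the 9 replicate means.
Mean of replicates: (58.0 + 63.5 + 60.8 + 61.6 + 61.5 + 62.9 + 62.5 + 60.9 + 59.2) / 9 = 550.90000 / 9 = 61.21111
Sum of squared deviations: (−3.21111)² + (+2.28889)² + (−0.41111)² + (+0.38889)² + (+0.28889)² + (+1.68889)² + (+1.28889)² + (−0.31111)² + (−2.01111)² = 24.60889
Variance = 24.60889 / 8 = 3.07611
SE* = √3.07611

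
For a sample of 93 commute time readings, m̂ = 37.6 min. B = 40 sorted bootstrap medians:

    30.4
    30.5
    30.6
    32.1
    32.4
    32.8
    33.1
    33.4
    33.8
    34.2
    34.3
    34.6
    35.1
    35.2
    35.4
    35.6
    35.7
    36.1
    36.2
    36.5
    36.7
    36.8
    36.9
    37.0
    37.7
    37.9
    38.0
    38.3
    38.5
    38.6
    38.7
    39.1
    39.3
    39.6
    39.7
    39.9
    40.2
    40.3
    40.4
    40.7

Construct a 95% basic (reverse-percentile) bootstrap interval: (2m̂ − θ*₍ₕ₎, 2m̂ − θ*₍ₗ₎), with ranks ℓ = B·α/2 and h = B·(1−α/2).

Percentile endpoints at ranks 1 and 39: θ*₍1₎ = 30.4, θ*₍39₎ = 40.4.
Basic interval reflects these around m̂:
  lower = 2 × 37.6 − 40.4 = 34.8
  upper = 2 × 37.6 − 30.4 = 44.8

(34.8, 44.8)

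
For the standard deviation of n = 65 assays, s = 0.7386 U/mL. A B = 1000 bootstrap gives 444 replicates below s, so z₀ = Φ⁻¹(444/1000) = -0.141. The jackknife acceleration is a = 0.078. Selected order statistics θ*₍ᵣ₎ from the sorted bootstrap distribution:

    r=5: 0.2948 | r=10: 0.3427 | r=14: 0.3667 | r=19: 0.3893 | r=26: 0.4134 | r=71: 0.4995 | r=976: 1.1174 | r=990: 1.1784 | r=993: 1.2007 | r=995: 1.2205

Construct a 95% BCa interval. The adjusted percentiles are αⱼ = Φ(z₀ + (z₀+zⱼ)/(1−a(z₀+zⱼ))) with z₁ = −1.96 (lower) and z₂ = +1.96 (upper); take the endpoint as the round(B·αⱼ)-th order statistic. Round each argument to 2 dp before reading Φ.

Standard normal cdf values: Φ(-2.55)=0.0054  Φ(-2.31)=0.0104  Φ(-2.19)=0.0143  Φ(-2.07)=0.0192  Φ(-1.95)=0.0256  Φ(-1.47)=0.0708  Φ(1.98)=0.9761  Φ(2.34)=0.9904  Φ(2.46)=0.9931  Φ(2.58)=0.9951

Lower: z₀ + z₁ = -0.141 + (-1.960) = -2.101; 1 − a(z₀+z₁) = 1 − (0.078)(-2.101) = 1.1639; argument = -0.141 + (-2.101)/1.1639 = -1.9462 → -1.95.
α₁ = Φ(-1.95) = 0.0256; rank = round(1000 × 0.0256) = 26; θ*₍26₎ = 0.4134.
Upper: z₀ + z₂ = 1.819; 1 − a(z₀+z₂) = 0.8581; argument = 1.9788 → 1.98; α₂ = 0.9761; rank = 976; θ*₍976₎ = 1.1174.

(0.4134, 1.1174)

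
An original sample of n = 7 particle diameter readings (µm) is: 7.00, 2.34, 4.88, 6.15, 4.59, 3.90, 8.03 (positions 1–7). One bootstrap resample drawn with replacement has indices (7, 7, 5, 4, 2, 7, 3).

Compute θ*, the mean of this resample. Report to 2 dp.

Resample values: 8.03, 8.03, 4.59, 6.15, 2.34, 8.03, 4.88.
Mean = (8.03 + 8.03 + 4.59 + 6.15 + 2.34 + 8.03 + 4.88) / 7 = 42.050 / 7 = 6.01

θ* = 6.01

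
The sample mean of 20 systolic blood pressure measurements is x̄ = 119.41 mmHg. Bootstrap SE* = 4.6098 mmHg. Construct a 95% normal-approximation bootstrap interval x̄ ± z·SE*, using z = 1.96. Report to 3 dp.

Margin = 1.96 × 4.6098 = 9.0352
Interval: 119.41 ± 9.0352

(110.375, 128.445)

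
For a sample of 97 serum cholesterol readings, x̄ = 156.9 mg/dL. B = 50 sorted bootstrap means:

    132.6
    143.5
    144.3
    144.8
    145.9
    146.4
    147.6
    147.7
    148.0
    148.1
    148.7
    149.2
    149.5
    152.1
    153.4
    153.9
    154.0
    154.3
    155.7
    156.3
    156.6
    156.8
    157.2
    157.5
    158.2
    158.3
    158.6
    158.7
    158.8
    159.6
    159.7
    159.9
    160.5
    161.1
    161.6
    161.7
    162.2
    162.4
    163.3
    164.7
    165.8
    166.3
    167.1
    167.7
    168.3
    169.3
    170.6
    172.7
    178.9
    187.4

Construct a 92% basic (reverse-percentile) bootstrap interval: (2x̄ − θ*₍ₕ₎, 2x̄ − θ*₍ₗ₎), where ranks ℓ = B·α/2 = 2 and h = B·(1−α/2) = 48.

(141.1, 170.3)

Percentile endpoints at ranks 2 and 48: θ*₍2₎ = 143.5, θ*₍48₎ = 172.7.
Basic interval reflects these around x̄:
  lower = 2 × 156.9 − 172.7 = 141.1
  upper = 2 × 156.9 − 143.5 = 170.3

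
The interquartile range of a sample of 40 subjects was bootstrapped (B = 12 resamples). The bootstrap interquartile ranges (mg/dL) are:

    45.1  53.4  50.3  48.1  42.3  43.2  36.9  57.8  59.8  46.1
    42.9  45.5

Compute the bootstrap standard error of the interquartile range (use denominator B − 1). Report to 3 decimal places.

SE* = 6.681

Bootstrap SE is the standard deviation of the 12 replicate interquartile ranges.
Mean of replicates: (45.1 + 53.4 + 50.3 + 48.1 + 42.3 + 43.2 + 36.9 + 57.8 + 59.8 + 46.1 + 42.9 + 45.5) / 12 = 571.4000 / 12 = 47.6167
Sum of squared deviations: (−2.5167)² + (+5.7833)² + (+2.6833)² + (+0.4833)² + (−5.3167)² + (−4.4167)² + (−10.7167)² + (+10.1833)² + (+12.1833)² + (−1.5167)² + (−4.7167)² + (−2.1167)² = 490.9967
Variance = 490.9967 / 11 = 44.6361
SE* = √44.6361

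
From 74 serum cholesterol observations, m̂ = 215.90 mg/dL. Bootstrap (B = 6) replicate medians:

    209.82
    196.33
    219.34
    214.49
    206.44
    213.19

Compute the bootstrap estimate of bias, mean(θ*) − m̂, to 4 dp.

bias = −5.9650

mean(θ*) = (209.82 + 196.33 + 219.34 + 214.49 + 206.44 + 213.19) / 6 = 209.93500
bias = 209.93500 − 215.90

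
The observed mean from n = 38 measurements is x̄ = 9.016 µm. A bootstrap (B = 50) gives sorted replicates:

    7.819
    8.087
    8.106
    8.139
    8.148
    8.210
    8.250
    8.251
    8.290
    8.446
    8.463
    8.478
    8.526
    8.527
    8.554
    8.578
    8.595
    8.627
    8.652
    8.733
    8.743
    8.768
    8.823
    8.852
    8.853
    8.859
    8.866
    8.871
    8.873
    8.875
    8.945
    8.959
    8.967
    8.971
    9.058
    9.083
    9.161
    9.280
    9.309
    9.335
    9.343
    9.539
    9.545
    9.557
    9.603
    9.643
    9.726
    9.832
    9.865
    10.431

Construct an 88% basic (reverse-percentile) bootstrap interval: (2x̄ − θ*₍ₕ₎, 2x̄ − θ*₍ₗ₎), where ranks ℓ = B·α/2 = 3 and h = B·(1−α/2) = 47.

Percentile endpoints at ranks 3 and 47: θ*₍3₎ = 8.106, θ*₍47₎ = 9.726.
Basic interval reflects these around x̄:
  lower = 2 × 9.016 − 9.726 = 8.306
  upper = 2 × 9.016 − 8.106 = 9.926

(8.306, 9.926)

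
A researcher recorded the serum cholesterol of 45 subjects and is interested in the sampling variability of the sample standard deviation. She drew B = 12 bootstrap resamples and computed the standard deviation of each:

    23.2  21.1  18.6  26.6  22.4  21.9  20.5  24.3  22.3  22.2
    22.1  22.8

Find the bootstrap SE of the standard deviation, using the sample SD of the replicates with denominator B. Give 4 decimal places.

Bootstrap SE is the standard deviation of the 12 replicate standard deviations.
Mean of replicates: (23.2 + 21.1 + 18.6 + 26.6 + 22.4 + 21.9 + 20.5 + 24.3 + 22.3 + 22.2 + 22.1 + 22.8) / 12 = 268.00000 / 12 = 22.33333
Sum of squared deviations: (+0.86667)² + (−1.23333)² + (−3.73333)² + (+4.26667)² + (+0.06667)² + (−0.43333)² + (−1.83333)² + (+1.96667)² + (−0.03333)² + (−0.13333)² + (−0.23333)² + (+0.46667)² = 42.12667
Variance = 42.12667 / 12 = 3.51056
SE* = √3.51056

SE* = 1.8736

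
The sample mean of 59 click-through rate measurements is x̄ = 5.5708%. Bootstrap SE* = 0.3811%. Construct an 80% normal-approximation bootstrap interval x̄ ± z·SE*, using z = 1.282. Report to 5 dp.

(5.08223, 6.05937)

Margin = 1.282 × 0.3811 = 0.488570
Interval: 5.5708 ± 0.488570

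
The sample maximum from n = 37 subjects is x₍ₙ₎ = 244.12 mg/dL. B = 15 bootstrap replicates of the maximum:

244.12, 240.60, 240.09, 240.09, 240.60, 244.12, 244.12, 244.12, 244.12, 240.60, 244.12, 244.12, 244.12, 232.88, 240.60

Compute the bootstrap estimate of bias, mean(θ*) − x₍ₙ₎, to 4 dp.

mean(θ*) = (244.12 + 240.60 + 240.09 + 240.09 + 240.60 + 244.12 + 244.12 + 244.12 + 244.12 + 240.60 + 244.12 + 244.12 + 244.12 + 232.88 + 240.60) / 15 = 241.89467
bias = 241.89467 − 244.12

bias = −2.2253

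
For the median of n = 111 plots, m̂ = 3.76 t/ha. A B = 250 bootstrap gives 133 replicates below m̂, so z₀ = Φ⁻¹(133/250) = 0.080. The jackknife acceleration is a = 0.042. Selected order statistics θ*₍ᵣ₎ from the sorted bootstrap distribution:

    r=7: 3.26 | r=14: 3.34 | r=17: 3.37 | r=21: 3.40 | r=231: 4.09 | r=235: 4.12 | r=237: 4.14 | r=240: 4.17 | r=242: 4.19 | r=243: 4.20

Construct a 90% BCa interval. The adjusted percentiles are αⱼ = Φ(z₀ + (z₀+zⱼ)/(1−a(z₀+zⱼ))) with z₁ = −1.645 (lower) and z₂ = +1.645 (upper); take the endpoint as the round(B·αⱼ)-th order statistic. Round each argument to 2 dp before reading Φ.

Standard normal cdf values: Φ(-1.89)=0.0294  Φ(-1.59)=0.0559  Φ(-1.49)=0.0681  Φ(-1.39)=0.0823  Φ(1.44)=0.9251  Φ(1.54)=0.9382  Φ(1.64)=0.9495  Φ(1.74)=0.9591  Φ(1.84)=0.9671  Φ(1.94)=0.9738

(3.40, 4.20)

Lower: z₀ + z₁ = 0.080 + (-1.645) = -1.565; 1 − a(z₀+z₁) = 1 − (0.042)(-1.565) = 1.0657; argument = 0.080 + (-1.565)/1.0657 = -1.3885 → -1.39.
α₁ = Φ(-1.39) = 0.0823; rank = round(250 × 0.0823) = 21; θ*₍21₎ = 3.40.
Upper: z₀ + z₂ = 1.725; 1 − a(z₀+z₂) = 0.9275; argument = 1.9397 → 1.94; α₂ = 0.9738; rank = 243; θ*₍243₎ = 4.20.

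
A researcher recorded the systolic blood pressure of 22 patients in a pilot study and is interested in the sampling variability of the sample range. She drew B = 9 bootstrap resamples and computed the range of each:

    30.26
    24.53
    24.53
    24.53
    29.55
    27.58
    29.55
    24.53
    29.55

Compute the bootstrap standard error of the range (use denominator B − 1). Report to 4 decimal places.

SE* = 2.6122

Bootstrap SE is the standard deviation of the 9 replicate ranges.
Mean of replicates: (30.26 + 24.53 + 24.53 + 24.53 + 29.55 + 27.58 + 29.55 + 24.53 + 29.55) / 9 = 244.61000 / 9 = 27.17889
Sum of squared deviations: (+3.08111)² + (−2.64889)² + (−2.64889)² + (−2.64889)² + (+2.37111)² + (+0.40111)² + (+2.37111)² + (−2.64889)² + (+2.37111)² = 54.58709
Variance = 54.58709 / 8 = 6.82339
SE* = √6.82339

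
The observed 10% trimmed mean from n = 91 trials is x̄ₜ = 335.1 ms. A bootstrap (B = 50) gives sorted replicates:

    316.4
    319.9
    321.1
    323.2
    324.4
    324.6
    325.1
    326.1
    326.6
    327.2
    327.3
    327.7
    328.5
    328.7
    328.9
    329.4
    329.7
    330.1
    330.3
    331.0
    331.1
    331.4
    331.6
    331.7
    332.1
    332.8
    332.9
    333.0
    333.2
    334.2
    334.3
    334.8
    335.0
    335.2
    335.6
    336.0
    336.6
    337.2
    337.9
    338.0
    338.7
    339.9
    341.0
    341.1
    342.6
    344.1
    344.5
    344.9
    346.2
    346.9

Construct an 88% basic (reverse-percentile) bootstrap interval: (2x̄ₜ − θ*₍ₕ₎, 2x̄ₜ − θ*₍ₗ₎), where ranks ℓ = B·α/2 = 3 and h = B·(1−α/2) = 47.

(325.7, 349.1)

Percentile endpoints at ranks 3 and 47: θ*₍3₎ = 321.1, θ*₍47₎ = 344.5.
Basic interval reflects these around x̄ₜ:
  lower = 2 × 335.1 − 344.5 = 325.7
  upper = 2 × 335.1 − 321.1 = 349.1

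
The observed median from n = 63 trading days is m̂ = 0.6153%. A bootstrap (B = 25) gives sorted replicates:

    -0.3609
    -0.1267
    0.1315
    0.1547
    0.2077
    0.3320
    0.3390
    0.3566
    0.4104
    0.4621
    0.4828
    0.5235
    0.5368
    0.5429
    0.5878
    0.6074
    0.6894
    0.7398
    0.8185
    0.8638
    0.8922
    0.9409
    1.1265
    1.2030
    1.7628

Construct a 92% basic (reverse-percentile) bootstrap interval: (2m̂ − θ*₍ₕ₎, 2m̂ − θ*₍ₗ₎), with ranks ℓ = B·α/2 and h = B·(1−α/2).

(0.0276, 1.5915)

Percentile endpoints at ranks 1 and 24: θ*₍1₎ = -0.3609, θ*₍24₎ = 1.2030.
Basic interval reflects these around m̂:
  lower = 2 × 0.6153 − 1.2030 = 0.0276
  upper = 2 × 0.6153 − -0.3609 = 1.5915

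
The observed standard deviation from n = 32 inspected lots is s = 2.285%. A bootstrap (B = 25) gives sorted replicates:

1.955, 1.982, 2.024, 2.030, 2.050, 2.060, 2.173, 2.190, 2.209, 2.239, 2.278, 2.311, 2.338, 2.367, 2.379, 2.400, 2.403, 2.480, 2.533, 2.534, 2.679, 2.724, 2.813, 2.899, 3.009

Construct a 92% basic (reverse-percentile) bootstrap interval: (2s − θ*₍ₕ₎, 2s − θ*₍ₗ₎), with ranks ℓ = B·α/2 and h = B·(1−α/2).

Percentile endpoints at ranks 1 and 24: θ*₍1₎ = 1.955, θ*₍24₎ = 2.899.
Basic interval reflects these around s:
  lower = 2 × 2.285 − 2.899 = 1.671
  upper = 2 × 2.285 − 1.955 = 2.615

(1.671, 2.615)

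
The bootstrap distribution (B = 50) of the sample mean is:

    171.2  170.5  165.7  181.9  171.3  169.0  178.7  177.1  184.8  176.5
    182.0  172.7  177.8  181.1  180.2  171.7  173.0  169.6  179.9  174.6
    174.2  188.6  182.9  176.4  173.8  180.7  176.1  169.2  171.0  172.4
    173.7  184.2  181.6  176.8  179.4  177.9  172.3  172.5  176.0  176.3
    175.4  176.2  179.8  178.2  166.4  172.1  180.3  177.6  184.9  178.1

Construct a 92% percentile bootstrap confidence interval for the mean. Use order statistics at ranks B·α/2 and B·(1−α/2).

Sorted replicates: 165.7, 166.4, 169.0, 169.2, 169.6, 170.5, 171.0, 171.2, 171.3, 171.7, 172.1, 172.3, 172.4, 172.5, 172.7, 173.0, 173.7, 173.8, 174.2, 174.6, 175.4, 176.0, 176.1, 176.2, 176.3, 176.4, 176.5, 176.8, 177.1, 177.6, 177.8, 177.9, 178.1, 178.2, 178.7, 179.4, 179.8, 179.9, 180.2, 180.3, 180.7, 181.1, 181.6, 181.9, 182.0, 182.9, 184.2, 184.8, 184.9, 188.6
α = 0.08; lower rank = 50 × 0.040 = 2; upper rank = 50 × 0.960 = 48.
The 2nd smallest replicate is 166.4; the 48th is 184.8.

(166.4, 184.8)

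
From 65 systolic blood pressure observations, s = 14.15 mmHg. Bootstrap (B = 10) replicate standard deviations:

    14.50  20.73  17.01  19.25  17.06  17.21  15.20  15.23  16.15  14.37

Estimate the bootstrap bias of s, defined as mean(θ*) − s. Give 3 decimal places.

mean(θ*) = (14.50 + 20.73 + 17.01 + 19.25 + 17.06 + 17.21 + 15.20 + 15.23 + 16.15 + 14.37) / 10 = 16.6710
bias = 16.6710 − 14.15

bias = +2.521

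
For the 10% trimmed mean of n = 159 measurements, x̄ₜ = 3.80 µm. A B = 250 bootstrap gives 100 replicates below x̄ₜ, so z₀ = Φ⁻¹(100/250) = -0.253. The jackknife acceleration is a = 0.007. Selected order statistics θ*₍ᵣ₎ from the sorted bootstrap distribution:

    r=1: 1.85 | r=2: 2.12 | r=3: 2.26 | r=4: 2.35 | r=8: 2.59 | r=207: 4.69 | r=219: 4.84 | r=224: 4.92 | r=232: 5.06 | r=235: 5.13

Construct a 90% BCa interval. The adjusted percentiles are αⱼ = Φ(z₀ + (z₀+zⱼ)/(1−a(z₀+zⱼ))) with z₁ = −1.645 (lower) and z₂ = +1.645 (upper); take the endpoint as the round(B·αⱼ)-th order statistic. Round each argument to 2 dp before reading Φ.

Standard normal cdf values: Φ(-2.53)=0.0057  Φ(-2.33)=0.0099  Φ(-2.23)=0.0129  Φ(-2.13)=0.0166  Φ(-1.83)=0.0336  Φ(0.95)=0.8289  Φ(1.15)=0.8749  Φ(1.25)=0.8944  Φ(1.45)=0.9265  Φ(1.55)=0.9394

Lower: z₀ + z₁ = -0.253 + (-1.645) = -1.898; 1 − a(z₀+z₁) = 1 − (0.007)(-1.898) = 1.0133; argument = -0.253 + (-1.898)/1.0133 = -2.1261 → -2.13.
α₁ = Φ(-2.13) = 0.0166; rank = round(250 × 0.0166) = 4; θ*₍4₎ = 2.35.
Upper: z₀ + z₂ = 1.392; 1 − a(z₀+z₂) = 0.9903; argument = 1.1527 → 1.15; α₂ = 0.8749; rank = 219; θ*₍219₎ = 4.84.

(2.35, 4.84)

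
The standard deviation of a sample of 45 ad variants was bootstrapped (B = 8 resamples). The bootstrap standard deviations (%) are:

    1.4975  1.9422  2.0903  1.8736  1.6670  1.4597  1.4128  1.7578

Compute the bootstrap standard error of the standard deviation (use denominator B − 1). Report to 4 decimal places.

SE* = 0.2466

Bootstrap SE is the standard deviation of the 8 replicate standard deviations.
Mean of replicates: (1.4975 + 1.9422 + 2.0903 + 1.8736 + 1.6670 + 1.4597 + 1.4128 + 1.7578) / 8 = 13.70090 / 8 = 1.71261
Sum of squared deviations: (−0.21511)² + (+0.22959)² + (+0.37769)² + (+0.16099)² + (−0.04561)² + (−0.25291)² + (−0.29981)² + (+0.04519)² = 0.42552
Variance = 0.42552 / 7 = 0.06079
SE* = √0.06079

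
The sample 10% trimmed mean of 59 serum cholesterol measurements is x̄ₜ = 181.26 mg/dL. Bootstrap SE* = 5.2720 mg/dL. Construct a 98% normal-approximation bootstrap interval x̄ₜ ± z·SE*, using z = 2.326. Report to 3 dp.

Margin = 2.326 × 5.2720 = 12.2627
Interval: 181.26 ± 12.2627

(168.997, 193.523)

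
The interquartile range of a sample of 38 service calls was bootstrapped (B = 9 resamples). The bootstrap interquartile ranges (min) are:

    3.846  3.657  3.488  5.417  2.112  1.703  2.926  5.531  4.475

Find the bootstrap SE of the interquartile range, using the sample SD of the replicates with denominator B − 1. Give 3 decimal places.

SE* = 1.326

Bootstrap SE is the standard deviation of the 9 replicate interquartile ranges.
Mean of replicates: (3.846 + 3.657 + 3.488 + 5.417 + 2.112 + 1.703 + 2.926 + 5.531 + 4.475) / 9 = 33.1550 / 9 = 3.6839
Sum of squared deviations: (+0.1621)² + (−0.0269)² + (−0.1959)² + (+1.7331)² + (−1.5719)² + (−1.9809)² + (−0.7579)² + (+1.8471)² + (+0.7911)² = 14.0759
Variance = 14.0759 / 8 = 1.7595
SE* = √1.7595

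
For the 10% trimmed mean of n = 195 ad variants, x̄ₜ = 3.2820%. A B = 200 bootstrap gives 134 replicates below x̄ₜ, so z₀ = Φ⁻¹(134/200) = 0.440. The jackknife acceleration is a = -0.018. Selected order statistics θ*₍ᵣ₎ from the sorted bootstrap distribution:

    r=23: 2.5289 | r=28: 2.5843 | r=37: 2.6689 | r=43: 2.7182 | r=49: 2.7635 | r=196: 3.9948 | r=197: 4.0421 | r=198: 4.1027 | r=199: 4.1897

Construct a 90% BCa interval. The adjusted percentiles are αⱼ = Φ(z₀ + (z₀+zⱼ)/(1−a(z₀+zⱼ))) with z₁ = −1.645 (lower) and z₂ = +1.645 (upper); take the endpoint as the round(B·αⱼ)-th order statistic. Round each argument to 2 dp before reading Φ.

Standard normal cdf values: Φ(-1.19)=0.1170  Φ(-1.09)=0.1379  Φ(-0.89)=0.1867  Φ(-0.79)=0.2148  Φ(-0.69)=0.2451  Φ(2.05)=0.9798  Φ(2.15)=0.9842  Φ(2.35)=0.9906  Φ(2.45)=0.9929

(2.7182, 4.1897)

Lower: z₀ + z₁ = 0.440 + (-1.645) = -1.205; 1 − a(z₀+z₁) = 1 − (-0.018)(-1.205) = 0.9783; argument = 0.440 + (-1.205)/0.9783 = -0.7917 → -0.79.
α₁ = Φ(-0.79) = 0.2148; rank = round(200 × 0.2148) = 43; θ*₍43₎ = 2.7182.
Upper: z₀ + z₂ = 2.085; 1 − a(z₀+z₂) = 1.0375; argument = 2.4496 → 2.45; α₂ = 0.9929; rank = 199; θ*₍199₎ = 4.1897.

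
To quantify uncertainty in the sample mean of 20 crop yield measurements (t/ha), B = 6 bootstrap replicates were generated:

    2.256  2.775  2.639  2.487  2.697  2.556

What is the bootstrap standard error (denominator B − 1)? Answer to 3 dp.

Bootstrap SE is the standard deviation of the 6 replicate means.
Mean of replicates: (2.256 + 2.775 + 2.639 + 2.487 + 2.697 + 2.556) / 6 = 15.4100 / 6 = 2.5683
Sum of squared deviations: (−0.3123)² + (+0.2067)² + (+0.0707)² + (−0.0813)² + (+0.1287)² + (−0.0123)² = 0.1686
Variance = 0.1686 / 5 = 0.0337
SE* = √0.0337

SE* = 0.184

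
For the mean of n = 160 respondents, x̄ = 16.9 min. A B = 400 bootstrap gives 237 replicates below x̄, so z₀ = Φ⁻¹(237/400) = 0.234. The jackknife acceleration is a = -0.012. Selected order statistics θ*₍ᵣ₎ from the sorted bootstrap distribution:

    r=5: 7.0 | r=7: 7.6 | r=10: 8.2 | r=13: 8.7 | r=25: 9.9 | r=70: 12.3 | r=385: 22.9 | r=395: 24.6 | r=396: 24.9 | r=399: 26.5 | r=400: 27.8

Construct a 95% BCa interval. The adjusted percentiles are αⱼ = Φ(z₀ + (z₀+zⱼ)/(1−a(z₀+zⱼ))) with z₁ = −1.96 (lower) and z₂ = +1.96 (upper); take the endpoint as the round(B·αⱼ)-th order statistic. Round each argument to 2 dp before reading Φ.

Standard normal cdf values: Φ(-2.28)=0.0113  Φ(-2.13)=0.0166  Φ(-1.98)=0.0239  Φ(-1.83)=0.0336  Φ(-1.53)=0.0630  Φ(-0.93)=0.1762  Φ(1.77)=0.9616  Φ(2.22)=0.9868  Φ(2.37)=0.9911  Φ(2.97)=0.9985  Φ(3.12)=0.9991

Lower: z₀ + z₁ = 0.234 + (-1.960) = -1.726; 1 − a(z₀+z₁) = 1 − (-0.012)(-1.726) = 0.9793; argument = 0.234 + (-1.726)/0.9793 = -1.5285 → -1.53.
α₁ = Φ(-1.53) = 0.0630; rank = round(400 × 0.0630) = 25; θ*₍25₎ = 9.9.
Upper: z₀ + z₂ = 2.194; 1 − a(z₀+z₂) = 1.0263; argument = 2.3717 → 2.37; α₂ = 0.9911; rank = 396; θ*₍396₎ = 24.9.

(9.9, 24.9)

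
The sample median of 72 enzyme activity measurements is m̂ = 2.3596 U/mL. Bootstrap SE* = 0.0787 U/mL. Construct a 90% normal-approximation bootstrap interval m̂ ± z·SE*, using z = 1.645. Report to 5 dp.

Margin = 1.645 × 0.0787 = 0.129462
Interval: 2.3596 ± 0.129462

(2.23014, 2.48906)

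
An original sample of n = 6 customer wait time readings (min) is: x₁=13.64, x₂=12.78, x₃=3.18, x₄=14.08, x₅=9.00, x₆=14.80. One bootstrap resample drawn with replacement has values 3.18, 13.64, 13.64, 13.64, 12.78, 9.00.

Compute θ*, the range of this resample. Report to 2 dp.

θ* = 10.46

Range = 13.64 − 3.18 = 10.46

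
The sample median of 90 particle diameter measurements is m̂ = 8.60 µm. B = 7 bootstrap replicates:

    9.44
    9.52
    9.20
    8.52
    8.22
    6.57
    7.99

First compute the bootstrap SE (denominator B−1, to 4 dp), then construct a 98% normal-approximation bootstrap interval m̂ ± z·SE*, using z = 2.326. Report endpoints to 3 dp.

(6.183, 11.017)

Mean of replicates = 8.4943; sum of squared deviations = 6.4776; SE* = √(6.4776/6) = 1.0390
Margin = 2.326 × 1.0390 = 2.4167
Interval: 8.60 ± 2.4167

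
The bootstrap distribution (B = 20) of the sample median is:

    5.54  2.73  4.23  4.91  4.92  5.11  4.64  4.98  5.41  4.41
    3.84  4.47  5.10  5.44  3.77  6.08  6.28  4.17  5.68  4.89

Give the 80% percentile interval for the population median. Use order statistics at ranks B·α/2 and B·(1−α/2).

(3.77, 5.68)

Sorted replicates: 2.73, 3.77, 3.84, 4.17, 4.23, 4.41, 4.47, 4.64, 4.89, 4.91, 4.92, 4.98, 5.10, 5.11, 5.41, 5.44, 5.54, 5.68, 6.08, 6.28
α = 0.20; lower rank = 20 × 0.100 = 2; upper rank = 20 × 0.900 = 18.
The 2nd smallest replicate is 3.77; the 18th is 5.68.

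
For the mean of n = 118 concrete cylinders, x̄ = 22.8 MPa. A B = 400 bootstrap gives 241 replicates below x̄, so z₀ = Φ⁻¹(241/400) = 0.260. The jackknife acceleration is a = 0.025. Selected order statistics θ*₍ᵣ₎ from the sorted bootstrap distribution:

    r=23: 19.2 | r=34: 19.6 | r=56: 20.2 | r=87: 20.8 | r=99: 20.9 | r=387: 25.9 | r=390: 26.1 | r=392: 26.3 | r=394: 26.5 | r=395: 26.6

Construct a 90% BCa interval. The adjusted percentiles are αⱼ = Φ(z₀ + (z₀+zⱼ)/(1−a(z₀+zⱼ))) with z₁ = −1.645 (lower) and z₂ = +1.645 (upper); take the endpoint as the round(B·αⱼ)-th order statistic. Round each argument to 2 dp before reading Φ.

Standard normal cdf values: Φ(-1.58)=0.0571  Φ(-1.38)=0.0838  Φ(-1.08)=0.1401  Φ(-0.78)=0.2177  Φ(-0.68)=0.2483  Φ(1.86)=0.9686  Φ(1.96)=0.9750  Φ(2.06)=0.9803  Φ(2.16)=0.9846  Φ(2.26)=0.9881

Lower: z₀ + z₁ = 0.260 + (-1.645) = -1.385; 1 − a(z₀+z₁) = 1 − (0.025)(-1.385) = 1.0346; argument = 0.260 + (-1.385)/1.0346 = -1.0786 → -1.08.
α₁ = Φ(-1.08) = 0.1401; rank = round(400 × 0.1401) = 56; θ*₍56₎ = 20.2.
Upper: z₀ + z₂ = 1.905; 1 − a(z₀+z₂) = 0.9524; argument = 2.2603 → 2.26; α₂ = 0.9881; rank = 395; θ*₍395₎ = 26.6.

(20.2, 26.6)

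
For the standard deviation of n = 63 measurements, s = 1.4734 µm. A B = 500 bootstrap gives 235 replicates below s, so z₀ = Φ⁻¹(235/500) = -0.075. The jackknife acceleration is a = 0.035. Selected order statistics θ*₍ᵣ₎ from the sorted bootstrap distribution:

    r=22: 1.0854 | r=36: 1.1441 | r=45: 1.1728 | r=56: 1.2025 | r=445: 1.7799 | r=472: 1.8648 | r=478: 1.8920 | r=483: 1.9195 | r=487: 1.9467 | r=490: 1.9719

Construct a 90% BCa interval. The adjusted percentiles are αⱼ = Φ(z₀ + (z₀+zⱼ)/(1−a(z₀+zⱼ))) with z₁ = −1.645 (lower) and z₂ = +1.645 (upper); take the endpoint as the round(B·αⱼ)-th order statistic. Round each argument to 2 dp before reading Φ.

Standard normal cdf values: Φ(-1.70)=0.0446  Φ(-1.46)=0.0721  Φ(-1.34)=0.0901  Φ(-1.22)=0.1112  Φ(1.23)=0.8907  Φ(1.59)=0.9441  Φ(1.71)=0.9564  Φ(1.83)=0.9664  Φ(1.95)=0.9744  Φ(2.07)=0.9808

Lower: z₀ + z₁ = -0.075 + (-1.645) = -1.720; 1 − a(z₀+z₁) = 1 − (0.035)(-1.720) = 1.0602; argument = -0.075 + (-1.720)/1.0602 = -1.6973 → -1.70.
α₁ = Φ(-1.70) = 0.0446; rank = round(500 × 0.0446) = 22; θ*₍22₎ = 1.0854.
Upper: z₀ + z₂ = 1.570; 1 − a(z₀+z₂) = 0.9450; argument = 1.5863 → 1.59; α₂ = 0.9441; rank = 472; θ*₍472₎ = 1.8648.

(1.0854, 1.8648)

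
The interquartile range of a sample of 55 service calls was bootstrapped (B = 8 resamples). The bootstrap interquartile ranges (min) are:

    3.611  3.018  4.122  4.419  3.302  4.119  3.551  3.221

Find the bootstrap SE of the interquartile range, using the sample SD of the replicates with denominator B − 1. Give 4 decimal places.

Bootstrap SE is the standard deviation of the 8 replicate interquartile ranges.
Mean of replicates: (3.611 + 3.018 + 4.122 + 4.419 + 3.302 + 4.119 + 3.551 + 3.221) / 8 = 29.36300 / 8 = 3.67037
Sum of squared deviations: (−0.05937)² + (−0.65238)² + (+0.45162)² + (+0.74862)² + (−0.36837)² + (+0.44862)² + (−0.11937)² + (−0.44937)² = 1.74668
Variance = 1.74668 / 7 = 0.24953
SE* = √0.24953

SE* = 0.4995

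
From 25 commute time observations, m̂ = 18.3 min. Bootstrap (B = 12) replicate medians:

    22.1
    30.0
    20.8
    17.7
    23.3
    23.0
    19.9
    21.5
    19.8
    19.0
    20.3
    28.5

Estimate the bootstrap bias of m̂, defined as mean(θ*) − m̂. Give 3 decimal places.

bias = +3.858

mean(θ*) = (22.1 + 30.0 + 20.8 + 17.7 + 23.3 + 23.0 + 19.9 + 21.5 + 19.8 + 19.0 + 20.3 + 28.5) / 12 = 22.1583
bias = 22.1583 − 18.3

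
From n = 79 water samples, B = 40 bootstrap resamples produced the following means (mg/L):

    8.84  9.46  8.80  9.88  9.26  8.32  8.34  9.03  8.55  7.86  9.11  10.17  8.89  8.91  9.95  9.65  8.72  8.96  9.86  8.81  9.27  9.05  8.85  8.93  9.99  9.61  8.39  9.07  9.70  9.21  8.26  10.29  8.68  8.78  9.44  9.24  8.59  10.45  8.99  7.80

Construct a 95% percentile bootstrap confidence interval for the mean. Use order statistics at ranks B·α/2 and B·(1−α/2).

Sorted replicates: 7.80, 7.86, 8.26, 8.32, 8.34, 8.39, 8.55, 8.59, 8.68, 8.72, 8.78, 8.80, 8.81, 8.84, 8.85, 8.89, 8.91, 8.93, 8.96, 8.99, 9.03, 9.05, 9.07, 9.11, 9.21, 9.24, 9.26, 9.27, 9.44, 9.46, 9.61, 9.65, 9.70, 9.86, 9.88, 9.95, 9.99, 10.17, 10.29, 10.45
α = 0.05; lower rank = 40 × 0.025 = 1; upper rank = 40 × 0.975 = 39.
The 1st smallest replicate is 7.80; the 39th is 10.29.

(7.80, 10.29)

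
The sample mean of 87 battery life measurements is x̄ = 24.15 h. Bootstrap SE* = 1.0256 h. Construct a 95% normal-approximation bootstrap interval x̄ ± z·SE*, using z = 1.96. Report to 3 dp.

(22.140, 26.160)

Margin = 1.96 × 1.0256 = 2.0102
Interval: 24.15 ± 2.0102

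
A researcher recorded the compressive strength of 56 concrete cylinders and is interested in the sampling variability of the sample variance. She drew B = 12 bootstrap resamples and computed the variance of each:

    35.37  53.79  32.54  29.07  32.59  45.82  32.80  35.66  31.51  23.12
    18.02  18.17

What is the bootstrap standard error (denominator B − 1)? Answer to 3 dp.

SE* = 10.289

Bootstrap SE is the standard deviation of the 12 replicate variances.
Mean of replicates: (35.37 + 53.79 + 32.54 + 29.07 + 32.59 + 45.82 + 32.80 + 35.66 + 31.51 + 23.12 + 18.02 + 18.17) / 12 = 388.4600 / 12 = 32.3717
Sum of squared deviations: (+2.9983)² + (+21.4183)² + (+0.1683)² + (−3.3017)² + (+0.2183)² + (+13.4483)² + (+0.4283)² + (+3.2883)² + (−0.8617)² + (−9.2517)² + (−14.3517)² + (−14.2017)² = 1164.5598
Variance = 1164.5598 / 11 = 105.8691
SE* = √105.8691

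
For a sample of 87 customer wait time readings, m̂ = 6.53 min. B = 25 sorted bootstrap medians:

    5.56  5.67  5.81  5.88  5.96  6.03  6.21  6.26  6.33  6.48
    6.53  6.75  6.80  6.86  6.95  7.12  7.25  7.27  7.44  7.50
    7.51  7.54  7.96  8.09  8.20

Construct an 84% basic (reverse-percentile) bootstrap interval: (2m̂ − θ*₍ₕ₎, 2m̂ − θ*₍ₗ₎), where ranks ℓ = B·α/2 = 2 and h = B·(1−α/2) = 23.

Percentile endpoints at ranks 2 and 23: θ*₍2₎ = 5.67, θ*₍23₎ = 7.96.
Basic interval reflects these around m̂:
  lower = 2 × 6.53 − 7.96 = 5.10
  upper = 2 × 6.53 − 5.67 = 7.39

(5.10, 7.39)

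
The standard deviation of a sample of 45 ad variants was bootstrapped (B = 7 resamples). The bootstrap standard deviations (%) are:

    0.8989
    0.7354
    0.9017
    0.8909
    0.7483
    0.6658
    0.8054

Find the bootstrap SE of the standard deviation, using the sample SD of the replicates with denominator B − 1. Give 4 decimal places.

Bootstrap SE is the standard deviation of the 7 replicate standard deviations.
Mean of replicates: (0.8989 + 0.7354 + 0.9017 + 0.8909 + 0.7483 + 0.6658 + 0.8054) / 7 = 5.64640 / 7 = 0.80663
Sum of squared deviations: (+0.09227)² + (−0.07123)² + (+0.09507)² + (+0.08427)² + (−0.05833)² + (−0.14083)² + (−0.00123)² = 0.05296
Variance = 0.05296 / 6 = 0.00883
SE* = √0.00883

SE* = 0.0940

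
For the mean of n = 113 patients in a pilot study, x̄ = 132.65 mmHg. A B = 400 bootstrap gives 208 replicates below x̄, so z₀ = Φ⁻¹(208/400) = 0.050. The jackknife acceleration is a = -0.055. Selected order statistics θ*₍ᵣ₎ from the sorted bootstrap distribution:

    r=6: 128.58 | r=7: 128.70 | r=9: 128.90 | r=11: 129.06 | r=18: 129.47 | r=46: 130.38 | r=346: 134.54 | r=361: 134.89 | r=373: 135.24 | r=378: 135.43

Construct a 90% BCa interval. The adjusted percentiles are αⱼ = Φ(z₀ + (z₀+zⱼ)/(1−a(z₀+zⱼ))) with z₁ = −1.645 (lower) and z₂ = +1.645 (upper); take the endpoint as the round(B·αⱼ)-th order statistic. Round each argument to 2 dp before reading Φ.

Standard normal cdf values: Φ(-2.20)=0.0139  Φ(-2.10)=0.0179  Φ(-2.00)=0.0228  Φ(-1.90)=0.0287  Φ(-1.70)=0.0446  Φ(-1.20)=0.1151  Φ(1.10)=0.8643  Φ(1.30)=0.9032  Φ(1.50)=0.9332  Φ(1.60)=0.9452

Lower: z₀ + z₁ = 0.050 + (-1.645) = -1.595; 1 − a(z₀+z₁) = 1 − (-0.055)(-1.595) = 0.9123; argument = 0.050 + (-1.595)/0.9123 = -1.6984 → -1.70.
α₁ = Φ(-1.70) = 0.0446; rank = round(400 × 0.0446) = 18; θ*₍18₎ = 129.47.
Upper: z₀ + z₂ = 1.695; 1 − a(z₀+z₂) = 1.0932; argument = 1.6005 → 1.60; α₂ = 0.9452; rank = 378; θ*₍378₎ = 135.43.

(129.47, 135.43)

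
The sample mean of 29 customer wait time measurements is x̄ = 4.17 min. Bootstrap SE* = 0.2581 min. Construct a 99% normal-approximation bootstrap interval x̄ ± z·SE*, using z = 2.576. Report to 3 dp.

Margin = 2.576 × 0.2581 = 0.6649
Interval: 4.17 ± 0.6649

(3.505, 4.835)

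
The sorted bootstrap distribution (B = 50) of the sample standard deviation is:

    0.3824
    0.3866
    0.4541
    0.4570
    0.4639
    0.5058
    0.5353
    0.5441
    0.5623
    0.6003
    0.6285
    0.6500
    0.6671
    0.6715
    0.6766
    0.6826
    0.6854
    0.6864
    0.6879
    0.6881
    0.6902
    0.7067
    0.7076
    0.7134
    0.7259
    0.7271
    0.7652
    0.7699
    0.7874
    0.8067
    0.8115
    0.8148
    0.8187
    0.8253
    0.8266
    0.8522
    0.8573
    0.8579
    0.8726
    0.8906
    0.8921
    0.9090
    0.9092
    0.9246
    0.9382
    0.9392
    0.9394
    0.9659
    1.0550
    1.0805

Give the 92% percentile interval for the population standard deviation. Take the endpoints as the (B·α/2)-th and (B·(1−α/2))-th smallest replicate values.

(0.3866, 0.9659)

α = 0.08; lower rank = 50 × 0.040 = 2; upper rank = 50 × 0.960 = 48.
The 2nd smallest replicate is 0.3866; the 48th is 0.9659.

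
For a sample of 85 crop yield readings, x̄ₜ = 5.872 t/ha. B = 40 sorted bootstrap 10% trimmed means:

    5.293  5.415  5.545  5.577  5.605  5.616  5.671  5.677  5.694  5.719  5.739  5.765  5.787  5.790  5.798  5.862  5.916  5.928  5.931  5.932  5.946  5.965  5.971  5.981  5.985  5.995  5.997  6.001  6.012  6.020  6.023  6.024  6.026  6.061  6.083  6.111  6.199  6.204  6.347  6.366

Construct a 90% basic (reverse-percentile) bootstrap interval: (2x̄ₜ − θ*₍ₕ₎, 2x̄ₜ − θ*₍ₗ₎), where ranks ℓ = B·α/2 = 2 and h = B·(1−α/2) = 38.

Percentile endpoints at ranks 2 and 38: θ*₍2₎ = 5.415, θ*₍38₎ = 6.204.
Basic interval reflects these around x̄ₜ:
  lower = 2 × 5.872 − 6.204 = 5.540
  upper = 2 × 5.872 − 5.415 = 6.329

(5.540, 6.329)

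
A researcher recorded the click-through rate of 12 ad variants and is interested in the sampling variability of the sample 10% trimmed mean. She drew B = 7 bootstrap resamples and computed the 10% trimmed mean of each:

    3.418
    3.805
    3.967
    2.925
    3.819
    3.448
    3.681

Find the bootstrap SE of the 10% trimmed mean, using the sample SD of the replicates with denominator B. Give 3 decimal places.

Bootstrap SE is the standard deviation of the 7 replicate 10% trimmed means.
Mean of replicates: (3.418 + 3.805 + 3.967 + 2.925 + 3.819 + 3.448 + 3.681) / 7 = 25.0630 / 7 = 3.5804
Sum of squared deviations: (−0.1624)² + (+0.2246)² + (+0.3866)² + (−0.6554)² + (+0.2386)² + (−0.1324)² + (+0.1006)² = 0.7404
Variance = 0.7404 / 7 = 0.1058
SE* = √0.1058

SE* = 0.325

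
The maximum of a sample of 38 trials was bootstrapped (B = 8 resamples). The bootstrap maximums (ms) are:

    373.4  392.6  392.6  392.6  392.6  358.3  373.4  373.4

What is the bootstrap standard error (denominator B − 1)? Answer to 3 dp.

Bootstrap SE is the standard deviation of the 8 replicate maximums.
Mean of replicates: (373.4 + 392.6 + 392.6 + 392.6 + 392.6 + 358.3 + 373.4 + 373.4) / 8 = 3048.9000 / 8 = 381.1125
Sum of squared deviations: (−7.7125)² + (+11.4875)² + (+11.4875)² + (+11.4875)² + (+11.4875)² + (−22.8125)² + (−7.7125)² + (−7.7125)² = 1226.7088
Variance = 1226.7088 / 7 = 175.2441
SE* = √175.2441

SE* = 13.238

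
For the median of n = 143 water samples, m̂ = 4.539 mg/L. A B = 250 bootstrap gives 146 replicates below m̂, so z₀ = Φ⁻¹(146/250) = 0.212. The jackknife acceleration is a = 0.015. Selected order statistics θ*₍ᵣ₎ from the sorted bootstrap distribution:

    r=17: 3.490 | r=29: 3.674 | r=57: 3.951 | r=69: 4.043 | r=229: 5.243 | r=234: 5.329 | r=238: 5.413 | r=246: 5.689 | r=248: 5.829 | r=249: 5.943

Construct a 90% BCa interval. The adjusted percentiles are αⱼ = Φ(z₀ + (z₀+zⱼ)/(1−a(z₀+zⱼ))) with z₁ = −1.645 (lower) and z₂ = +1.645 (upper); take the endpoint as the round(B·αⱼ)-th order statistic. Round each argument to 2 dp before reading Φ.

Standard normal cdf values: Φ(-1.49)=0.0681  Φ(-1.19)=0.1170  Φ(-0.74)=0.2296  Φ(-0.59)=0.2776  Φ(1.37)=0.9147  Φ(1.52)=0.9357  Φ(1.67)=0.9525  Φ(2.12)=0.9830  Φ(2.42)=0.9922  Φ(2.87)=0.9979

(3.674, 5.689)

Lower: z₀ + z₁ = 0.212 + (-1.645) = -1.433; 1 − a(z₀+z₁) = 1 − (0.015)(-1.433) = 1.0215; argument = 0.212 + (-1.433)/1.0215 = -1.1908 → -1.19.
α₁ = Φ(-1.19) = 0.1170; rank = round(250 × 0.1170) = 29; θ*₍29₎ = 3.674.
Upper: z₀ + z₂ = 1.857; 1 − a(z₀+z₂) = 0.9721; argument = 2.1222 → 2.12; α₂ = 0.9830; rank = 246; θ*₍246₎ = 5.689.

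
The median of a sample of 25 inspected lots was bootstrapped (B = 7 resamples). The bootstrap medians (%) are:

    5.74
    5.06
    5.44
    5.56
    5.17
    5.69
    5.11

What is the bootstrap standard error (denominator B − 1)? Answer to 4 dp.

Bootstrap SE is the standard deviation of the 7 replicate medians.
Mean of replicates: (5.74 + 5.06 + 5.44 + 5.56 + 5.17 + 5.69 + 5.11) / 7 = 37.77000 / 7 = 5.39571
Sum of squared deviations: (+0.34429)² + (−0.33571)² + (+0.04429)² + (+0.16429)² + (−0.22571)² + (+0.29429)² + (−0.28571)² = 0.47937
Variance = 0.47937 / 6 = 0.07990
SE* = √0.07990

SE* = 0.2827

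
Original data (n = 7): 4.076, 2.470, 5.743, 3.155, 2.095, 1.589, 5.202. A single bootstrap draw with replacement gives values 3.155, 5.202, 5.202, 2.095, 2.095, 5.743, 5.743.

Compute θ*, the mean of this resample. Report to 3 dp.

θ* = 4.176

Mean = (3.155 + 5.202 + 5.202 + 2.095 + 2.095 + 5.743 + 5.743) / 7 = 29.2350 / 7 = 4.176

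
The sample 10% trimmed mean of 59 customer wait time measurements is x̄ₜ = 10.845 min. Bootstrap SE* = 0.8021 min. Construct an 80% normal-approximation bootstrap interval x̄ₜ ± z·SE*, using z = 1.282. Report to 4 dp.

(9.8167, 11.8733)

Margin = 1.282 × 0.8021 = 1.02829
Interval: 10.845 ± 1.02829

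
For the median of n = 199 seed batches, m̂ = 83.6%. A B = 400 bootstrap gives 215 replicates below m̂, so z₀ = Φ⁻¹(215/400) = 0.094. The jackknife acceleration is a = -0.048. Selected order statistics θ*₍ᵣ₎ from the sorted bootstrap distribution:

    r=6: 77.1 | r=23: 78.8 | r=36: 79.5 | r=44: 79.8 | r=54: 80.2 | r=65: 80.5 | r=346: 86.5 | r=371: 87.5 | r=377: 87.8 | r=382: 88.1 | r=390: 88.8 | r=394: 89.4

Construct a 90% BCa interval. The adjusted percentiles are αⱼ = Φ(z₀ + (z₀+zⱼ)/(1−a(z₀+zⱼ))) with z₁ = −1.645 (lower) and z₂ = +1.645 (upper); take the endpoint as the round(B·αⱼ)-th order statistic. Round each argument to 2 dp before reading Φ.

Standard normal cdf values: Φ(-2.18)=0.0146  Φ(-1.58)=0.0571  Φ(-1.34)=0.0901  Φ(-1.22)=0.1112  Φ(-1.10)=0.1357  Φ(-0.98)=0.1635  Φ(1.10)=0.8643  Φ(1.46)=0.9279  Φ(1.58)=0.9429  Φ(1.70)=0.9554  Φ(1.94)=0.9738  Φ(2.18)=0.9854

Lower: z₀ + z₁ = 0.094 + (-1.645) = -1.551; 1 − a(z₀+z₁) = 1 − (-0.048)(-1.551) = 0.9256; argument = 0.094 + (-1.551)/0.9256 = -1.5818 → -1.58.
α₁ = Φ(-1.58) = 0.0571; rank = round(400 × 0.0571) = 23; θ*₍23₎ = 78.8.
Upper: z₀ + z₂ = 1.739; 1 − a(z₀+z₂) = 1.0835; argument = 1.6990 → 1.70; α₂ = 0.9554; rank = 382; θ*₍382₎ = 88.1.

(78.8, 88.1)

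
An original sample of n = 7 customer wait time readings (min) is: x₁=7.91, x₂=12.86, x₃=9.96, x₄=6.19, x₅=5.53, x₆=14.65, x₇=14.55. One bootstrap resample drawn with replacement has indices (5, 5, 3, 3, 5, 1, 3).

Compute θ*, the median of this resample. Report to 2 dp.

Resample values: 5.53, 5.53, 9.96, 9.96, 5.53, 7.91, 9.96.
Sorted: 5.53, 5.53, 5.53, 7.91, 9.96, 9.96, 9.96
Median = middle value = 7.91

θ* = 7.91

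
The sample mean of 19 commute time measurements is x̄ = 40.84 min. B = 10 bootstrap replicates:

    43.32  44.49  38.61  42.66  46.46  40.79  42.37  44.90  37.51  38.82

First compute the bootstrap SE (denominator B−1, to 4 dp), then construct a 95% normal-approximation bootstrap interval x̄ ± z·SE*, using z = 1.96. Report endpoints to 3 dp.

(34.995, 46.685)

Mean of replicates = 41.9930; sum of squared deviations = 80.0448; SE* = √(80.0448/9) = 2.9823
Margin = 1.96 × 2.9823 = 5.8453
Interval: 40.84 ± 5.8453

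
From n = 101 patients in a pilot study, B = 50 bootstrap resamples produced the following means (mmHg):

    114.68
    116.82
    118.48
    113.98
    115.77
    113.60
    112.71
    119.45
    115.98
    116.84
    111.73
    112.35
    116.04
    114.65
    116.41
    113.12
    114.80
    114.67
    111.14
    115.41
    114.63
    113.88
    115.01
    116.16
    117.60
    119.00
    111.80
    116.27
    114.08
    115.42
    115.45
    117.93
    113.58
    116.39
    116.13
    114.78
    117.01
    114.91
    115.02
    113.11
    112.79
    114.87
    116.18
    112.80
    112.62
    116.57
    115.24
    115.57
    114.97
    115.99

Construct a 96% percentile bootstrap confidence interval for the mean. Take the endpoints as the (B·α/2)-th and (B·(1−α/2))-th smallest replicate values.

(111.14, 119.00)

Sorted replicates: 111.14, 111.73, 111.80, 112.35, 112.62, 112.71, 112.79, 112.80, 113.11, 113.12, 113.58, 113.60, 113.88, 113.98, 114.08, 114.63, 114.65, 114.67, 114.68, 114.78, 114.80, 114.87, 114.91, 114.97, 115.01, 115.02, 115.24, 115.41, 115.42, 115.45, 115.57, 115.77, 115.98, 115.99, 116.04, 116.13, 116.16, 116.18, 116.27, 116.39, 116.41, 116.57, 116.82, 116.84, 117.01, 117.60, 117.93, 118.48, 119.00, 119.45
α = 0.04; lower rank = 50 × 0.020 = 1; upper rank = 50 × 0.980 = 49.
The 1st smallest replicate is 111.14; the 49th is 119.00.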